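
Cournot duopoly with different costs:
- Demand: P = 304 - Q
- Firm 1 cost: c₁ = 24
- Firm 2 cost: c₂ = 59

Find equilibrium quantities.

q₁* = 105.0, q₂* = 70.0

Work:
Reaction: q₁ = (304 - 24 - q₂)/2
Reaction: q₂ = (304 - 59 - q₁)/2
Solve simultaneously:
q₁* = (304 - 2×24 + 59)/3 = 105.0
q₂* = (304 - 2×59 + 24)/3 = 70.0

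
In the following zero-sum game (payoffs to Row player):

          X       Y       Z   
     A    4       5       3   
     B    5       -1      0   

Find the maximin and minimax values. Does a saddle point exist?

Maximin = 3, Minimax = 3, Saddle: True

Work:
Row minimums: [3, -1] → maximin = 3
Column maximums: [5, 5, 3] → minimax = 3
Saddle point exists! Game value = 3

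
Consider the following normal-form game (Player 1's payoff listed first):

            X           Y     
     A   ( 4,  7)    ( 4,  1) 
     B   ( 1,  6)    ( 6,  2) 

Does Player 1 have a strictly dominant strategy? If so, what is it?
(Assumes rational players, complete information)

No strictly dominant strategy exists for Player 1

Work:
A strategy strictly dominates another if it gives a strictly higher payoff against every opponent action. Compare each pair of P1's strategies column-by-column:
  A vs B: [4 vs 1, 4 vs 6] → A does not strictly dominate B (column Y: 4 ≤ 6)
  B vs A: [1 vs 4, 6 vs 4] → B does not strictly dominate A (column X: 1 ≤ 4)
No single strategy strictly dominates all others → no strictly dominant strategy.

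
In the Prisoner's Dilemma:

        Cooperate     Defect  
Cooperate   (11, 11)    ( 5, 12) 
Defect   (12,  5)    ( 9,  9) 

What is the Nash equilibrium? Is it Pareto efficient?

(Defect, Defect) is NE; not Pareto efficient

Work:
Defect dominates Cooperate for both players:
If P2 cooperates: Defect (12) > Cooperate (11)
If P2 defects: Defect (9) > Cooperate (5)
NE: (Defect, Defect) with payoff (9, 9)
But (Cooperate, Cooperate) = (11, 11) Pareto dominates (9, 9)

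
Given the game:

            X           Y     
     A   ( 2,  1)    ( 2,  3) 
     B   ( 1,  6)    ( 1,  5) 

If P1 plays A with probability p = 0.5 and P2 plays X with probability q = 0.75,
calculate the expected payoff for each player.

E[P1] = 1.5, E[P2] = 3.625

Work:
E[P1] = p·q·π₁(A,X) + p·(1-q)·π₁(A,Y) + (1-p)·q·π₁(B,X) + (1-p)·(1-q)·π₁(B,Y)
= 0.5·0.75·2 + 0.5·0.25·2 + 0.5·0.75·1 + 0.5·0.25·1
= 1.5

E[P2] = 3.625 (similar calculation)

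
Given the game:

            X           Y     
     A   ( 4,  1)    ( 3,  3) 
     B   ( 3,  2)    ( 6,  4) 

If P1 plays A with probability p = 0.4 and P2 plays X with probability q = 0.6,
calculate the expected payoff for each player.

E[P1] = 3.96, E[P2] = 2.4

Work:
E[P1] = p·q·π₁(A,X) + p·(1-q)·π₁(A,Y) + (1-p)·q·π₁(B,X) + (1-p)·(1-q)·π₁(B,Y)
= 0.4·0.6·4 + 0.4·0.4·3 + 0.6·0.6·3 + 0.6·0.4·6
= 3.96

E[P2] = 2.4 (similar calculation)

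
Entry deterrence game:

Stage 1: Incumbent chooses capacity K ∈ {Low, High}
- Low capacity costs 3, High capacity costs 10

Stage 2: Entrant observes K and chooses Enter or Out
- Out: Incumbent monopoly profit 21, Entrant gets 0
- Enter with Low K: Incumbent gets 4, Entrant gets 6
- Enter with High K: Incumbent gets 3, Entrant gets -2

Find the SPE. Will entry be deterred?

SPE: (High, Enter|Low, Out|High); Entry deterred. Incumbent net profit = 11

Work:
After Low K: Entrant enters (6 > 0)
After High K: Entrant stays out (-2 < 0)
Incumbent: Low → 4−3=1, High → 21−10=11
Incumbent chooses High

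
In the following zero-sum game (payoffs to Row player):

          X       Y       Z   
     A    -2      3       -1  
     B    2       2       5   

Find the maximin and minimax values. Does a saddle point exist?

Maximin = 2, Minimax = 2, Saddle: True

Work:
Row minimums: [-2, 2] → maximin = 2
Column maximums: [2, 3, 5] → minimax = 2
Saddle point exists! Game value = 2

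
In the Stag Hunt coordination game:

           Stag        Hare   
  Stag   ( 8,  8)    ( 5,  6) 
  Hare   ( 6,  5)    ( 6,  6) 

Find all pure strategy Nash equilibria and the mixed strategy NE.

Pure NE: (Stag, Stag) and (Hare, Hare); Mixed NE: p = 0.3333, q = 0.3333

Work:
Check pure NE:
(Stag, Stag): (8, 8) - no unilateral deviation beneficial
(Hare, Hare): (6, 6) - no unilateral deviation beneficial
Mixed NE: P1 plays Stag with p = 0.3333, P2 plays Stag with q = 0.3333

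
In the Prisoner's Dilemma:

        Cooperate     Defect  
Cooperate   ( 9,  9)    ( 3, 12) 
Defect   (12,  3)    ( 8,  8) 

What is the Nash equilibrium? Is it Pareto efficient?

(Defect, Defect) is NE; not Pareto efficient

Work:
Defect dominates Cooperate for both players:
If P2 cooperates: Defect (12) > Cooperate (9)
If P2 defects: Defect (8) > Cooperate (3)
NE: (Defect, Defect) with payoff (8, 8)
But (Cooperate, Cooperate) = (9, 9) Pareto dominates (8, 8)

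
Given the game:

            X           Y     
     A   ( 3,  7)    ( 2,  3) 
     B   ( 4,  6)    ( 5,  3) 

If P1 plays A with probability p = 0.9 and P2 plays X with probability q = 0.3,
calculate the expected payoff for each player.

E[P1] = 2.54, E[P2] = 4.17

Work:
E[P1] = p·q·π₁(A,X) + p·(1-q)·π₁(A,Y) + (1-p)·q·π₁(B,X) + (1-p)·(1-q)·π₁(B,Y)
= 0.9·0.3·3 + 0.9·0.7·2 + 0.1·0.3·4 + 0.1·0.7·5
= 2.54

E[P2] = 4.17 (similar calculation)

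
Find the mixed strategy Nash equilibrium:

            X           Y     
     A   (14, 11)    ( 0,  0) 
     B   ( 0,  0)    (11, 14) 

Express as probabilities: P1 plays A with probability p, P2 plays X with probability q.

p = 0.56, q = 0.44

Work:
Find probabilities that make opponent indifferent:
P2 chooses q to make P1 indifferent between A and B
P1 chooses p to make P2 indifferent between X and Y
Mixed NE: P1 plays (A: 0.56, B: 0.44), P2 plays (X: 0.44, Y: 0.56)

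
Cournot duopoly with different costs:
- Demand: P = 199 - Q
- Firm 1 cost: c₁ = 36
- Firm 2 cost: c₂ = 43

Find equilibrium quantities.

q₁* = 56.67, q₂* = 49.67

Work:
Reaction: q₁ = (199 - 36 - q₂)/2
Reaction: q₂ = (199 - 43 - q₁)/2
Solve simultaneously:
q₁* = (199 - 2×36 + 43)/3 = 56.67
q₂* = (199 - 2×43 + 36)/3 = 49.67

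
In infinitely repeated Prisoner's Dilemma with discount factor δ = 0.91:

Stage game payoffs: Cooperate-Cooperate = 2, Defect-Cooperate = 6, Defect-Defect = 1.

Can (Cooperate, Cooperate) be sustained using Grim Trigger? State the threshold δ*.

δ* = 0.8; since δ = 0.91 ≥ 0.8, cooperation can be sustained

Work:
For Grim Trigger:
Cooperate forever: 2/(1-δ)
Defect then punished: 6 + 1·δ/(1-δ)
Need: 2/(1-δ) ≥ 6 + 1·δ/(1-δ)
Solving: δ ≥ (T-R)/(T-P) = (6-2)/(6-1) = 0.8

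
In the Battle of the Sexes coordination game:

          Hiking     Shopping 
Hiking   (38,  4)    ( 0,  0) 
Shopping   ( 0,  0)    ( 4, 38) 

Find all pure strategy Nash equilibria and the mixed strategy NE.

Pure NE: (Hiking, Hiking) and (Shopping, Shopping); Mixed NE: p = 0.9048, q = 0.0952

Work:
Check pure NE:
(Hiking, Hiking): (38, 4) - no unilateral deviation beneficial
(Shopping, Shopping): (4, 38) - no unilateral deviation beneficial
Mixed NE: P1 plays Hiking with p = 0.9048, P2 plays Hiking with q = 0.0952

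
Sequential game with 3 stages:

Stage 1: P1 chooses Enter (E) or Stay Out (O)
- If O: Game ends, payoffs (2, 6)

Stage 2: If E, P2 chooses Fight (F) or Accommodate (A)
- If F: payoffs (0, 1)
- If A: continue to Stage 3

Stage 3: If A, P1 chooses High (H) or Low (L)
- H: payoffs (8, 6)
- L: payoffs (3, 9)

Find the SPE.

SPE: (E, A, H); Outcome (8, 6)

Work:
Stage 3: P1 chooses H (8 vs 3)
Stage 2: P2: F->1, A->6 (anticipating H). Choose A
Stage 1: P1: O->2, E->8 (anticipating A, H). Choose E
SPE path: E -> A -> H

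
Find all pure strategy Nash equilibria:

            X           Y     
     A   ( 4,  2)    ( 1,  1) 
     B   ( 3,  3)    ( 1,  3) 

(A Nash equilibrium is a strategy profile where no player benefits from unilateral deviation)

Nash equilibrium: (A, X), (B, Y)

Work:
Best responses:
  P1 vs X: payoffs [4, 3] → best response A (payoff 4)
  P1 vs Y: payoffs [1, 1] → best response A/B (payoff 1)
  P2 vs A: payoffs [2, 1] → best response X (payoff 2)
  P2 vs B: payoffs [3, 3] → best response X/Y (payoff 3)
Mutual best responses: (A,X), (B,Y) → Nash equilibria.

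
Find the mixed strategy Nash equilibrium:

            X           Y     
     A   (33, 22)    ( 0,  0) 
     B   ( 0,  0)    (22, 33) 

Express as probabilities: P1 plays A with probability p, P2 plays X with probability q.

p = 0.6, q = 0.4

Work:
Find probabilities that make opponent indifferent:
P2 chooses q to make P1 indifferent between A and B
P1 chooses p to make P2 indifferent between X and Y
Mixed NE: P1 plays (A: 0.6, B: 0.4), P2 plays (X: 0.4, Y: 0.6)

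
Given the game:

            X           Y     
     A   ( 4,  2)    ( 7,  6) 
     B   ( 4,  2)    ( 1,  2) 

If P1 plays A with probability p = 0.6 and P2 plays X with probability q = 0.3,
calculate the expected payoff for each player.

E[P1] = 4.42, E[P2] = 3.68

Work:
E[P1] = p·q·π₁(A,X) + p·(1-q)·π₁(A,Y) + (1-p)·q·π₁(B,X) + (1-p)·(1-q)·π₁(B,Y)
= 0.6·0.3·4 + 0.6·0.7·7 + 0.4·0.3·4 + 0.4·0.7·1
= 4.42

E[P2] = 3.68 (similar calculation)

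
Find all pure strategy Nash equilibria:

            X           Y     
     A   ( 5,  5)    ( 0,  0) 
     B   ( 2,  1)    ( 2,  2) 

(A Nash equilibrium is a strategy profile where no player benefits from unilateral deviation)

Nash equilibrium: (A, X), (B, Y)

Work:
Best responses:
  P1 vs X: payoffs [5, 2] → best response A (payoff 5)
  P1 vs Y: payoffs [0, 2] → best response B (payoff 2)
  P2 vs A: payoffs [5, 0] → best response X (payoff 5)
  P2 vs B: payoffs [1, 2] → best response Y (payoff 2)
Mutual best responses: (A,X), (B,Y) → Nash equilibria.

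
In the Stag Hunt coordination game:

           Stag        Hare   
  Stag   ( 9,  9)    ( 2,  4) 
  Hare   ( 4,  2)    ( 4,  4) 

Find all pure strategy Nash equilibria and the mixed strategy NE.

Pure NE: (Stag, Stag) and (Hare, Hare); Mixed NE: p = 0.2857, q = 0.2857

Work:
Check pure NE:
(Stag, Stag): (9, 9) - no unilateral deviation beneficial
(Hare, Hare): (4, 4) - no unilateral deviation beneficial
Mixed NE: P1 plays Stag with p = 0.2857, P2 plays Stag with q = 0.2857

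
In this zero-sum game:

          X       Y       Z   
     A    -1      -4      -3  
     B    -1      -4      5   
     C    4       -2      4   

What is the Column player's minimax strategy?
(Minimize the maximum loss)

Column should play Y, value = -2

Work:
Column player minimizes Row's maximum payoff:
Column X: max payoff to Row = 4
Column Y: max payoff to Row = -2
Column Z: max payoff to Row = 5
Minimum is -2, achieved by column Y.
Minimax strategy: Y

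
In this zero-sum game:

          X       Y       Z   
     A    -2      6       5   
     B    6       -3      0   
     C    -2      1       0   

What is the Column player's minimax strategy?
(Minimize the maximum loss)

Column should play Z, value = 5

Work:
Column player minimizes Row's maximum payoff:
Column X: max payoff to Row = 6
Column Y: max payoff to Row = 6
Column Z: max payoff to Row = 5
Minimum is 5, achieved by column Z.
Minimax strategy: Z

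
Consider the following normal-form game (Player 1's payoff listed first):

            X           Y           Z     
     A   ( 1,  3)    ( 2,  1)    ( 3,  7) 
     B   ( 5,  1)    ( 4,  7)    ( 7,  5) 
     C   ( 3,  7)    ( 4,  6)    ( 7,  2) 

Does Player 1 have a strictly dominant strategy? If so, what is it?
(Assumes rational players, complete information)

No strictly dominant strategy exists for Player 1

Work:
A strategy strictly dominates another if it gives a strictly higher payoff against every opponent action. Compare each pair of P1's strategies column-by-column:
  A vs B: [1 vs 5, 2 vs 4, 3 vs 7] → A does not strictly dominate B (column X: 1 ≤ 5)
  A vs C: [1 vs 3, 2 vs 4, 3 vs 7] → A does not strictly dominate C (column X: 1 ≤ 3)
  B vs A: [5 vs 1, 4 vs 2, 7 vs 3] → B strictly dominates A
  B vs C: [5 vs 3, 4 vs 4, 7 vs 7] → B does not strictly dominate C (column Y: 4 ≤ 4)
  C vs A: [3 vs 1, 4 vs 2, 7 vs 3] → C strictly dominates A
  C vs B: [3 vs 5, 4 vs 4, 7 vs 7] → C does not strictly dominate B (column X: 3 ≤ 5)
No single strategy strictly dominates all others → no strictly dominant strategy.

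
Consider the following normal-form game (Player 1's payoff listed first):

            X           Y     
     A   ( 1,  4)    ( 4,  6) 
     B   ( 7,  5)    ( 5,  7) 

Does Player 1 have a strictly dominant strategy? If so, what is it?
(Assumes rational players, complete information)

Yes, Player 1's strictly dominant strategy is B

Work:
A strategy strictly dominates another if it gives a strictly higher payoff against every opponent action. Compare each pair of P1's strategies column-by-column:
  A vs B: [1 vs 7, 4 vs 5] → A does not strictly dominate B (column X: 1 ≤ 7)
  B vs A: [7 vs 1, 5 vs 4] → B strictly dominates A
B strictly dominates every other strategy → strictly dominant.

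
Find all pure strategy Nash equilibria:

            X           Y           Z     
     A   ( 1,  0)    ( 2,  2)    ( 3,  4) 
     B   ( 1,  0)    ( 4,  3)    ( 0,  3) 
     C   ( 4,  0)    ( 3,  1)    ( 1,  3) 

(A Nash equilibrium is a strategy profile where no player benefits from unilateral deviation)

Nash equilibrium: (A, Z), (B, Y)

Work:
Best responses:
  P1 vs X: payoffs [1, 1, 4] → best response C (payoff 4)
  P1 vs Y: payoffs [2, 4, 3] → best response B (payoff 4)
  P1 vs Z: payoffs [3, 0, 1] → best response A (payoff 3)
  P2 vs A: payoffs [0, 2, 4] → best response Z (payoff 4)
  P2 vs B: payoffs [0, 3, 3] → best response Y/Z (payoff 3)
  P2 vs C: payoffs [0, 1, 3] → best response Z (payoff 3)
Mutual best responses: (A,Z), (B,Y) → Nash equilibria.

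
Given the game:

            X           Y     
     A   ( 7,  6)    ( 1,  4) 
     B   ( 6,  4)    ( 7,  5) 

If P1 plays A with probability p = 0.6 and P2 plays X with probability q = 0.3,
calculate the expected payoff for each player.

E[P1] = 4.36, E[P2] = 4.64

Work:
E[P1] = p·q·π₁(A,X) + p·(1-q)·π₁(A,Y) + (1-p)·q·π₁(B,X) + (1-p)·(1-q)·π₁(B,Y)
= 0.6·0.3·7 + 0.6·0.7·1 + 0.4·0.3·6 + 0.4·0.7·7
= 4.36

E[P2] = 4.64 (similar calculation)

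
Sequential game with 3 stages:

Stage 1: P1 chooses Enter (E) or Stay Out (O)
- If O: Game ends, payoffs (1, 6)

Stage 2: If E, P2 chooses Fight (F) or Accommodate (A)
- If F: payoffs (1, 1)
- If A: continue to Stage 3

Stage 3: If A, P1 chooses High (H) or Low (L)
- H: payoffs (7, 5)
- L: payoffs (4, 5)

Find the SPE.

SPE: (E, A, H); Outcome (7, 5)

Work:
Stage 3: P1 chooses H (7 vs 4)
Stage 2: P2: F->1, A->5 (anticipating H). Choose A
Stage 1: P1: O->1, E->7 (anticipating A, H). Choose E
SPE path: E -> A -> H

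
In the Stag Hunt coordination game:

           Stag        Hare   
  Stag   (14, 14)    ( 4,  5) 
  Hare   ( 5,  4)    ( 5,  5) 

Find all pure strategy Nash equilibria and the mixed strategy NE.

Pure NE: (Stag, Stag) and (Hare, Hare); Mixed NE: p = 0.1, q = 0.1

Work:
Check pure NE:
(Stag, Stag): (14, 14) - no unilateral deviation beneficial
(Hare, Hare): (5, 5) - no unilateral deviation beneficial
Mixed NE: P1 plays Stag with p = 0.1, P2 plays Stag with q = 0.1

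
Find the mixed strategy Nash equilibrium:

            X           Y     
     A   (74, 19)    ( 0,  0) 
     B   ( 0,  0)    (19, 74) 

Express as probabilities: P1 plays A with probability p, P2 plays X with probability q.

p = 0.7957, q = 0.2043

Work:
Find probabilities that make opponent indifferent:
P2 chooses q to make P1 indifferent between A and B
P1 chooses p to make P2 indifferent between X and Y
Mixed NE: P1 plays (A: 0.7957, B: 0.2043), P2 plays (X: 0.2043, Y: 0.7957)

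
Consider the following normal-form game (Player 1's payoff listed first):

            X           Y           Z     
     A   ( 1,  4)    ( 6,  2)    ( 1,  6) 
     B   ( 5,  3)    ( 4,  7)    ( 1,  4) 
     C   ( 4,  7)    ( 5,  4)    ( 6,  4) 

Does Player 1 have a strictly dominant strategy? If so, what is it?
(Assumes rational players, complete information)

No strictly dominant strategy exists for Player 1

Work:
A strategy strictly dominates another if it gives a strictly higher payoff against every opponent action. Compare each pair of P1's strategies column-by-column:
  A vs B: [1 vs 5, 6 vs 4, 1 vs 1] → A does not strictly dominate B (column X: 1 ≤ 5)
  A vs C: [1 vs 4, 6 vs 5, 1 vs 6] → A does not strictly dominate C (column X: 1 ≤ 4)
  B vs A: [5 vs 1, 4 vs 6, 1 vs 1] → B does not strictly dominate A (column Y: 4 ≤ 6)
  B vs C: [5 vs 4, 4 vs 5, 1 vs 6] → B does not strictly dominate C (column Y: 4 ≤ 5)
  C vs A: [4 vs 1, 5 vs 6, 6 vs 1] → C does not strictly dominate A (column Y: 5 ≤ 6)
  C vs B: [4 vs 5, 5 vs 4, 6 vs 1] → C does not strictly dominate B (column X: 4 ≤ 5)
No single strategy strictly dominates all others → no strictly dominant strategy.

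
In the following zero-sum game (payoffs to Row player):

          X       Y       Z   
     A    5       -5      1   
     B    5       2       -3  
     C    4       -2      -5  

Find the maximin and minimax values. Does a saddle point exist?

Maximin = -3, Minimax = 1, Saddle: False

Work:
Row minimums: [-5, -3, -5] → maximin = -3
Column maximums: [5, 2, 1] → minimax = 1
No saddle point (maximin ≠ minimax). Mixed strategy needed.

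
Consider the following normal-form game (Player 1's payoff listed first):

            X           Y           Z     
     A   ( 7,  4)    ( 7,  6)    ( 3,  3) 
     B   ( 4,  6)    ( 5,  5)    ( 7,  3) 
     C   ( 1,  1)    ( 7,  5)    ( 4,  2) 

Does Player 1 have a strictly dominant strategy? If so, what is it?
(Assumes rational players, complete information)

No strictly dominant strategy exists for Player 1

Work:
A strategy strictly dominates another if it gives a strictly higher payoff against every opponent action. Compare each pair of P1's strategies column-by-column:
  A vs B: [7 vs 4, 7 vs 5, 3 vs 7] → A does not strictly dominate B (column Z: 3 ≤ 7)
  A vs C: [7 vs 1, 7 vs 7, 3 vs 4] → A does not strictly dominate C (column Y: 7 ≤ 7)
  B vs A: [4 vs 7, 5 vs 7, 7 vs 3] → B does not strictly dominate A (column X: 4 ≤ 7)
  B vs C: [4 vs 1, 5 vs 7, 7 vs 4] → B does not strictly dominate C (column Y: 5 ≤ 7)
  C vs A: [1 vs 7, 7 vs 7, 4 vs 3] → C does not strictly dominate A (column X: 1 ≤ 7)
  C vs B: [1 vs 4, 7 vs 5, 4 vs 7] → C does not strictly dominate B (column X: 1 ≤ 4)
No single strategy strictly dominates all others → no strictly dominant strategy.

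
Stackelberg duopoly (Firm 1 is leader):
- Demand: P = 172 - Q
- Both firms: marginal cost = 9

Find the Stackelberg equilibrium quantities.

q₁* (leader) = 81.5, q₂* (follower) = 40.75

Work:
Follower's reaction: q₂ = (a - c - q₁)/2
Leader substitutes: π₁ = q₁·(a - q₁ - (a-c-q₁)/2 - c)
FOC: q₁* = (172 - 9)/2 = 81.50
Then: q₂* = (172 - 9 - 81.5)/2 = 40.75
Leader has first-mover advantage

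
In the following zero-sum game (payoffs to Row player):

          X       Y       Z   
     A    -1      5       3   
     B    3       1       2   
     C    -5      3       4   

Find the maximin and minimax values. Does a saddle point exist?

Maximin = 1, Minimax = 3, Saddle: False

Work:
Row minimums: [-1, 1, -5] → maximin = 1
Column maximums: [3, 5, 4] → minimax = 3
No saddle point (maximin ≠ minimax). Mixed strategy needed.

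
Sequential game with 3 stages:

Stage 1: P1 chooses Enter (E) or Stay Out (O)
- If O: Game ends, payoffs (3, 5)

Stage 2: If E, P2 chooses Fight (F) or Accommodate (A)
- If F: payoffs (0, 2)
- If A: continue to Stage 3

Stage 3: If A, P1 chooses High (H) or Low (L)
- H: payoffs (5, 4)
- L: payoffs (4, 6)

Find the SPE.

SPE: (E, A, H); Outcome (5, 4)

Work:
Stage 3: P1 chooses H (5 vs 4)
Stage 2: P2: F->2, A->4 (anticipating H). Choose A
Stage 1: P1: O->3, E->5 (anticipating A, H). Choose E
SPE path: E -> A -> H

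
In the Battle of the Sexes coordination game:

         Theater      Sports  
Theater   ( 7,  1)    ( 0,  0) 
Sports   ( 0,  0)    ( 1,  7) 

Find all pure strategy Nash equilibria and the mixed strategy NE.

Pure NE: (Theater, Theater) and (Sports, Sports); Mixed NE: p = 0.875, q = 0.125

Work:
Check pure NE:
(Theater, Theater): (7, 1) - no unilateral deviation beneficial
(Sports, Sports): (1, 7) - no unilateral deviation beneficial
Mixed NE: P1 plays Theater with p = 0.875, P2 plays Theater with q = 0.125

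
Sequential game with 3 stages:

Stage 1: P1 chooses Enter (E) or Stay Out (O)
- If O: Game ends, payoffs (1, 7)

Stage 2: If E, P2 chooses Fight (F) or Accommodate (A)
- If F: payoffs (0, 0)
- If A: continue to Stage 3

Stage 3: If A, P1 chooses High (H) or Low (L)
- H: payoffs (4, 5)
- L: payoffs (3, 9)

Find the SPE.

SPE: (E, A, H); Outcome (4, 5)

Work:
Stage 3: P1 chooses H (4 vs 3)
Stage 2: P2: F->0, A->5 (anticipating H). Choose A
Stage 1: P1: O->1, E->4 (anticipating A, H). Choose E
SPE path: E -> A -> H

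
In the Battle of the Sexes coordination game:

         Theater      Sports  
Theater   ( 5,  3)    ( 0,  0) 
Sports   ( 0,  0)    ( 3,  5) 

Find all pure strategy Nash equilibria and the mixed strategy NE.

Pure NE: (Theater, Theater) and (Sports, Sports); Mixed NE: p = 0.625, q = 0.375

Work:
Check pure NE:
(Theater, Theater): (5, 3) - no unilateral deviation beneficial
(Sports, Sports): (3, 5) - no unilateral deviation beneficial
Mixed NE: P1 plays Theater with p = 0.625, P2 plays Theater with q = 0.375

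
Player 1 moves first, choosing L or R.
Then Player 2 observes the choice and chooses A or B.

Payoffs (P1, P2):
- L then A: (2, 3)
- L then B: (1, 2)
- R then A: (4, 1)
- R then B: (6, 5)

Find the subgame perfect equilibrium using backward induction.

P1 plays R, P2 plays A after L and B after R; Payoff (6, 5)

Work:
Backward induction:
After L: P2 chooses A → P1 gets 2
After R: P2 chooses B → P1 gets 6
P1 chooses R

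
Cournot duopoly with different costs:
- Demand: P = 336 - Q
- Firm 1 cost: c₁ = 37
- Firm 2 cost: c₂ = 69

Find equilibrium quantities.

q₁* = 110.33, q₂* = 78.33

Work:
Reaction: q₁ = (336 - 37 - q₂)/2
Reaction: q₂ = (336 - 69 - q₁)/2
Solve simultaneously:
q₁* = (336 - 2×37 + 69)/3 = 110.33
q₂* = (336 - 2×69 + 37)/3 = 78.33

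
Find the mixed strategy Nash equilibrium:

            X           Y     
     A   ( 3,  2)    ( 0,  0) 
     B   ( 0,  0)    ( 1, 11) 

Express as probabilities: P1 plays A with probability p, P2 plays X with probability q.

p = 0.8462, q = 0.25

Work:
Find probabilities that make opponent indifferent:
P2 chooses q to make P1 indifferent between A and B
P1 chooses p to make P2 indifferent between X and Y
Mixed NE: P1 plays (A: 0.8462, B: 0.1538), P2 plays (X: 0.25, Y: 0.75)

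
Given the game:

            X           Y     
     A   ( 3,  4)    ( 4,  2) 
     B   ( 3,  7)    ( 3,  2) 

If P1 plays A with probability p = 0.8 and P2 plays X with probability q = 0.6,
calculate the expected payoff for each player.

E[P1] = 3.32, E[P2] = 3.56

Work:
E[P1] = p·q·π₁(A,X) + p·(1-q)·π₁(A,Y) + (1-p)·q·π₁(B,X) + (1-p)·(1-q)·π₁(B,Y)
= 0.8·0.6·3 + 0.8·0.4·4 + 0.2·0.6·3 + 0.2·0.4·3
= 3.32

E[P2] = 3.56 (similar calculation)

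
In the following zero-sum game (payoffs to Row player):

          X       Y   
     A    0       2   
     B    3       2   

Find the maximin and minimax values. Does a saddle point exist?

Maximin = 2, Minimax = 2, Saddle: True

Work:
Row minimums: [0, 2] → maximin = 2
Column maximums: [3, 2] → minimax = 2
Saddle point exists! Game value = 2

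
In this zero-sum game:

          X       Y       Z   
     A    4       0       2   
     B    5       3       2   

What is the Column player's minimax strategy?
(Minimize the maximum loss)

Column should play Z, value = 2

Work:
Column player minimizes Row's maximum payoff:
Column X: max payoff to Row = 5
Column Y: max payoff to Row = 3
Column Z: max payoff to Row = 2
Minimum is 2, achieved by column Z.
Minimax strategy: Z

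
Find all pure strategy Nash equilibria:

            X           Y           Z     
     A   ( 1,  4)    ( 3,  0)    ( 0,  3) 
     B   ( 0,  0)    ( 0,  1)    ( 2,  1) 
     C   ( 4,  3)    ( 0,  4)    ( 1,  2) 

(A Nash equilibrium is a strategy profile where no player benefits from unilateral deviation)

Nash equilibrium: (B, Z)

Work:
Best responses:
  P1 vs X: payoffs [1, 0, 4] → best response C (payoff 4)
  P1 vs Y: payoffs [3, 0, 0] → best response A (payoff 3)
  P1 vs Z: payoffs [0, 2, 1] → best response B (payoff 2)
  P2 vs A: payoffs [4, 0, 3] → best response X (payoff 4)
  P2 vs B: payoffs [0, 1, 1] → best response Y/Z (payoff 1)
  P2 vs C: payoffs [3, 4, 2] → best response Y (payoff 4)
Mutual best responses: (B,Z) → Nash equilibria.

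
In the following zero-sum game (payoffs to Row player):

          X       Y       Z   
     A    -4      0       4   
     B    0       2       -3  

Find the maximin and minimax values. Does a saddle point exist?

Maximin = -3, Minimax = 0, Saddle: False

Work:
Row minimums: [-4, -3] → maximin = -3
Column maximums: [0, 2, 4] → minimax = 0
No saddle point (maximin ≠ minimax). Mixed strategy needed.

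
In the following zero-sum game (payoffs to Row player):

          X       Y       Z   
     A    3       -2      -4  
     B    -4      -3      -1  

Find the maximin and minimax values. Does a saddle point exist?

Maximin = -4, Minimax = -2, Saddle: False

Work:
Row minimums: [-4, -4] → maximin = -4
Column maximums: [3, -2, -1] → minimax = -2
No saddle point (maximin ≠ minimax). Mixed strategy needed.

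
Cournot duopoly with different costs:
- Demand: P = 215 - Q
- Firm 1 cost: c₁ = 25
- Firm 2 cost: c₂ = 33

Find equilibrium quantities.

q₁* = 66.0, q₂* = 58.0

Work:
Reaction: q₁ = (215 - 25 - q₂)/2
Reaction: q₂ = (215 - 33 - q₁)/2
Solve simultaneously:
q₁* = (215 - 2×25 + 33)/3 = 66.0
q₂* = (215 - 2×33 + 25)/3 = 58.0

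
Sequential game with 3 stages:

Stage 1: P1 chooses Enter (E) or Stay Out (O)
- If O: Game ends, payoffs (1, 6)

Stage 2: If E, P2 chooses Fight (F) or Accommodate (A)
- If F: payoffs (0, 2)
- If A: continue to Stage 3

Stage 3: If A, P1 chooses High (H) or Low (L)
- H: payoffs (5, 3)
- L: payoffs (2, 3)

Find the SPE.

SPE: (E, A, H); Outcome (5, 3)

Work:
Stage 3: P1 chooses H (5 vs 2)
Stage 2: P2: F->2, A->3 (anticipating H). Choose A
Stage 1: P1: O->1, E->5 (anticipating A, H). Choose E
SPE path: E -> A -> H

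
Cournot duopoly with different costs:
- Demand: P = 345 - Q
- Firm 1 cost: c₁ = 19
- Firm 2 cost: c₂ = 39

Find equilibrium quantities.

q₁* = 115.33, q₂* = 95.33

Work:
Reaction: q₁ = (345 - 19 - q₂)/2
Reaction: q₂ = (345 - 39 - q₁)/2
Solve simultaneously:
q₁* = (345 - 2×19 + 39)/3 = 115.33
q₂* = (345 - 2×39 + 19)/3 = 95.33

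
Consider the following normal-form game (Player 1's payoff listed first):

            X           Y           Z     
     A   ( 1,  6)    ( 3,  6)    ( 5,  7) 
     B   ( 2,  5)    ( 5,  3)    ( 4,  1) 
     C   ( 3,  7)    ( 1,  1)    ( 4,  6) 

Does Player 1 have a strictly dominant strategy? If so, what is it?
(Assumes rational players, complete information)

No strictly dominant strategy exists for Player 1

Work:
A strategy strictly dominates another if it gives a strictly higher payoff against every opponent action. Compare each pair of P1's strategies column-by-column:
  A vs B: [1 vs 2, 3 vs 5, 5 vs 4] → A does not strictly dominate B (column X: 1 ≤ 2)
  A vs C: [1 vs 3, 3 vs 1, 5 vs 4] → A does not strictly dominate C (column X: 1 ≤ 3)
  B vs A: [2 vs 1, 5 vs 3, 4 vs 5] → B does not strictly dominate A (column Z: 4 ≤ 5)
  B vs C: [2 vs 3, 5 vs 1, 4 vs 4] → B does not strictly dominate C (column X: 2 ≤ 3)
  C vs A: [3 vs 1, 1 vs 3, 4 vs 5] → C does not strictly dominate A (column Y: 1 ≤ 3)
  C vs B: [3 vs 2, 1 vs 5, 4 vs 4] → C does not strictly dominate B (column Y: 1 ≤ 5)
No single strategy strictly dominates all others → no strictly dominant strategy.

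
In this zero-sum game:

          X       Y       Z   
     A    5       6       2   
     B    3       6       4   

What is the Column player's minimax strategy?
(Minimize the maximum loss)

Column should play Z, value = 4

Work:
Column player minimizes Row's maximum payoff:
Column X: max payoff to Row = 5
Column Y: max payoff to Row = 6
Column Z: max payoff to Row = 4
Minimum is 4, achieved by column Z.
Minimax strategy: Z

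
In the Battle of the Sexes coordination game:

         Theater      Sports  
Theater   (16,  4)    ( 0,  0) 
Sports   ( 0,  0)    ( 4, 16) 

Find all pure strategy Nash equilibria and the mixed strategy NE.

Pure NE: (Theater, Theater) and (Sports, Sports); Mixed NE: p = 0.8, q = 0.2

Work:
Check pure NE:
(Theater, Theater): (16, 4) - no unilateral deviation beneficial
(Sports, Sports): (4, 16) - no unilateral deviation beneficial
Mixed NE: P1 plays Theater with p = 0.8, P2 plays Theater with q = 0.2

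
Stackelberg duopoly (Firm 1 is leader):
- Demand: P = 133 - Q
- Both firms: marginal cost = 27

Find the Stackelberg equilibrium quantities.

q₁* (leader) = 53.0, q₂* (follower) = 26.5

Work:
Follower's reaction: q₂ = (a - c - q₁)/2
Leader substitutes: π₁ = q₁·(a - q₁ - (a-c-q₁)/2 - c)
FOC: q₁* = (133 - 27)/2 = 53.00
Then: q₂* = (133 - 27 - 53.0)/2 = 26.50
Leader has first-mover advantage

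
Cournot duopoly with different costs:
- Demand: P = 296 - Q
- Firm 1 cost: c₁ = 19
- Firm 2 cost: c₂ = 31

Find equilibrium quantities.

q₁* = 96.33, q₂* = 84.33

Work:
Reaction: q₁ = (296 - 19 - q₂)/2
Reaction: q₂ = (296 - 31 - q₁)/2
Solve simultaneously:
q₁* = (296 - 2×19 + 31)/3 = 96.33
q₂* = (296 - 2×31 + 19)/3 = 84.33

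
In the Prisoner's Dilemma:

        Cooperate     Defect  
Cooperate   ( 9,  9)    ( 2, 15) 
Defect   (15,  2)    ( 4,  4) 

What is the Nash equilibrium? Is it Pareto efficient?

(Defect, Defect) is NE; not Pareto efficient

Work:
Defect dominates Cooperate for both players:
If P2 cooperates: Defect (15) > Cooperate (9)
If P2 defects: Defect (4) > Cooperate (2)
NE: (Defect, Defect) with payoff (4, 4)
But (Cooperate, Cooperate) = (9, 9) Pareto dominates (4, 4)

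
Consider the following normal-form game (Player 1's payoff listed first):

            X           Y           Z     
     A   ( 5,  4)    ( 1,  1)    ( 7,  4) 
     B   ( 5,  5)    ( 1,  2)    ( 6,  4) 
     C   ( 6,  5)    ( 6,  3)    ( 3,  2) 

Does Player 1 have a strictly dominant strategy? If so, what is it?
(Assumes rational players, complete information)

No strictly dominant strategy exists for Player 1

Work:
A strategy strictly dominates another if it gives a strictly higher payoff against every opponent action. Compare each pair of P1's strategies column-by-column:
  A vs B: [5 vs 5, 1 vs 1, 7 vs 6] → A does not strictly dominate B (column X: 5 ≤ 5)
  A vs C: [5 vs 6, 1 vs 6, 7 vs 3] → A does not strictly dominate C (column X: 5 ≤ 6)
  B vs A: [5 vs 5, 1 vs 1, 6 vs 7] → B does not strictly dominate A (column X: 5 ≤ 5)
  B vs C: [5 vs 6, 1 vs 6, 6 vs 3] → B does not strictly dominate C (column X: 5 ≤ 6)
  C vs A: [6 vs 5, 6 vs 1, 3 vs 7] → C does not strictly dominate A (column Z: 3 ≤ 7)
  C vs B: [6 vs 5, 6 vs 1, 3 vs 6] → C does not strictly dominate B (column Z: 3 ≤ 6)
No single strategy strictly dominates all others → no strictly dominant strategy.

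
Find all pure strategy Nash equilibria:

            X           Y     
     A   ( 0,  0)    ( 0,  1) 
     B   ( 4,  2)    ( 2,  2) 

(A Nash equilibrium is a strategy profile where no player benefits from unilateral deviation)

Nash equilibrium: (B, X), (B, Y)

Work:
Best responses:
  P1 vs X: payoffs [0, 4] → best response B (payoff 4)
  P1 vs Y: payoffs [0, 2] → best response B (payoff 2)
  P2 vs A: payoffs [0, 1] → best response Y (payoff 1)
  P2 vs B: payoffs [2, 2] → best response X/Y (payoff 2)
Mutual best responses: (B,X), (B,Y) → Nash equilibria.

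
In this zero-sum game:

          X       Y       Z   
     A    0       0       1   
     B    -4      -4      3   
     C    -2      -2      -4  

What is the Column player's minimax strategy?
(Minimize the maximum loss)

Column should play X or Y (all achieve the minimum), value = 0

Work:
Column player minimizes Row's maximum payoff:
Column X: max payoff to Row = 0
Column Y: max payoff to Row = 0
Column Z: max payoff to Row = 3
Minimum is 0, achieved by columns X, Y (tied).
Each of X or Y is a minimax strategy.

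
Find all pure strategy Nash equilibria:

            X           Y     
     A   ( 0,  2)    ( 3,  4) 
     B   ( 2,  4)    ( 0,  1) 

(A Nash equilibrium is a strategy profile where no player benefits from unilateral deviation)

Nash equilibrium: (A, Y), (B, X)

Work:
Best responses:
  P1 vs X: payoffs [0, 2] → best response B (payoff 2)
  P1 vs Y: payoffs [3, 0] → best response A (payoff 3)
  P2 vs A: payoffs [2, 4] → best response Y (payoff 4)
  P2 vs B: payoffs [4, 1] → best response X (payoff 4)
Mutual best responses: (A,Y), (B,X) → Nash equilibria.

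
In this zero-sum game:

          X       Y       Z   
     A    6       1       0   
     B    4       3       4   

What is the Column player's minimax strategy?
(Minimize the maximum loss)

Column should play Y, value = 3

Work:
Column player minimizes Row's maximum payoff:
Column X: max payoff to Row = 6
Column Y: max payoff to Row = 3
Column Z: max payoff to Row = 4
Minimum is 3, achieved by column Y.
Minimax strategy: Y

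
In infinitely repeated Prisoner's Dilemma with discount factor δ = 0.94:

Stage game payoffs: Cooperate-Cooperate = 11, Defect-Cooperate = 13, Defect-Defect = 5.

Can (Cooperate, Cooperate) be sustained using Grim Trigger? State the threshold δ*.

δ* = 0.25; since δ = 0.94 ≥ 0.25, cooperation can be sustained

Work:
For Grim Trigger:
Cooperate forever: 11/(1-δ)
Defect then punished: 13 + 5·δ/(1-δ)
Need: 11/(1-δ) ≥ 13 + 5·δ/(1-δ)
Solving: δ ≥ (T-R)/(T-P) = (13-11)/(13-5) = 0.25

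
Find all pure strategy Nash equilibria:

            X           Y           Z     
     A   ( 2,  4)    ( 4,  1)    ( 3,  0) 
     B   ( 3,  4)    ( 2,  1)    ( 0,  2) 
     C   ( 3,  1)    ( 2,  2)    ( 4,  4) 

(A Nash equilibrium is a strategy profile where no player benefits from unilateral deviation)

Nash equilibrium: (B, X), (C, Z)

Work:
Best responses:
  P1 vs X: payoffs [2, 3, 3] → best response B/C (payoff 3)
  P1 vs Y: payoffs [4, 2, 2] → best response A (payoff 4)
  P1 vs Z: payoffs [3, 0, 4] → best response C (payoff 4)
  P2 vs A: payoffs [4, 1, 0] → best response X (payoff 4)
  P2 vs B: payoffs [4, 1, 2] → best response X (payoff 4)
  P2 vs C: payoffs [1, 2, 4] → best response Z (payoff 4)
Mutual best responses: (B,X), (C,Z) → Nash equilibria.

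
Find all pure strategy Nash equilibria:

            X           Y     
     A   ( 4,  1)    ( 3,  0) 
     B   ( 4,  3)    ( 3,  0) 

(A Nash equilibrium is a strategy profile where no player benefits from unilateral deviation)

Nash equilibrium: (A, X), (B, X)

Work:
Best responses:
  P1 vs X: payoffs [4, 4] → best response A/B (payoff 4)
  P1 vs Y: payoffs [3, 3] → best response A/B (payoff 3)
  P2 vs A: payoffs [1, 0] → best response X (payoff 1)
  P2 vs B: payoffs [3, 0] → best response X (payoff 3)
Mutual best responses: (A,X), (B,X) → Nash equilibria.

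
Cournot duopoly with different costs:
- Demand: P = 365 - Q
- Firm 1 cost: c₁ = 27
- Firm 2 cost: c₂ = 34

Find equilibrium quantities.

q₁* = 115.0, q₂* = 108.0

Work:
Reaction: q₁ = (365 - 27 - q₂)/2
Reaction: q₂ = (365 - 34 - q₁)/2
Solve simultaneously:
q₁* = (365 - 2×27 + 34)/3 = 115.0
q₂* = (365 - 2×34 + 27)/3 = 108.0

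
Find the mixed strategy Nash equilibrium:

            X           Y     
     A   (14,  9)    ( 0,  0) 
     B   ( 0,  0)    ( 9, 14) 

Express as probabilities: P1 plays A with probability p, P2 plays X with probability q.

p = 0.6087, q = 0.3913

Work:
Find probabilities that make opponent indifferent:
P2 chooses q to make P1 indifferent between A and B
P1 chooses p to make P2 indifferent between X and Y
Mixed NE: P1 plays (A: 0.6087, B: 0.3913), P2 plays (X: 0.3913, Y: 0.6087)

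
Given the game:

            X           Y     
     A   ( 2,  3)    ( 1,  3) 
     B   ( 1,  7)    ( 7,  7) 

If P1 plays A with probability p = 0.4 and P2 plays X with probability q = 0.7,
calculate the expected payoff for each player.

E[P1] = 2.36, E[P2] = 5.4

Work:
E[P1] = p·q·π₁(A,X) + p·(1-q)·π₁(A,Y) + (1-p)·q·π₁(B,X) + (1-p)·(1-q)·π₁(B,Y)
= 0.4·0.7·2 + 0.4·0.3·1 + 0.6·0.7·1 + 0.6·0.3·7
= 2.36

E[P2] = 5.4 (similar calculation)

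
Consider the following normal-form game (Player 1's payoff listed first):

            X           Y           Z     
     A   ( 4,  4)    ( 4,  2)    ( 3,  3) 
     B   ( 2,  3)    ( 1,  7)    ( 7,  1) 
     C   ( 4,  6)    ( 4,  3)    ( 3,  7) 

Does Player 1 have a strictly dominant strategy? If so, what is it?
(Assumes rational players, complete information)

No strictly dominant strategy exists for Player 1

Work:
A strategy strictly dominates another if it gives a strictly higher payoff against every opponent action. Compare each pair of P1's strategies column-by-column:
  A vs B: [4 vs 2, 4 vs 1, 3 vs 7] → A does not strictly dominate B (column Z: 3 ≤ 7)
  A vs C: [4 vs 4, 4 vs 4, 3 vs 3] → A does not strictly dominate C (column X: 4 ≤ 4)
  B vs A: [2 vs 4, 1 vs 4, 7 vs 3] → B does not strictly dominate A (column X: 2 ≤ 4)
  B vs C: [2 vs 4, 1 vs 4, 7 vs 3] → B does not strictly dominate C (column X: 2 ≤ 4)
  C vs A: [4 vs 4, 4 vs 4, 3 vs 3] → C does not strictly dominate A (column X: 4 ≤ 4)
  C vs B: [4 vs 2, 4 vs 1, 3 vs 7] → C does not strictly dominate B (column Z: 3 ≤ 7)
No single strategy strictly dominates all others → no strictly dominant strategy.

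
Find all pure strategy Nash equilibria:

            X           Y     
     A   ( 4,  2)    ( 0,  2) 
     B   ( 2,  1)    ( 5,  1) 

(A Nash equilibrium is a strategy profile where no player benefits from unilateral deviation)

Nash equilibrium: (A, X), (B, Y)

Work:
Best responses:
  P1 vs X: payoffs [4, 2] → best response A (payoff 4)
  P1 vs Y: payoffs [0, 5] → best response B (payoff 5)
  P2 vs A: payoffs [2, 2] → best response X/Y (payoff 2)
  P2 vs B: payoffs [1, 1] → best response X/Y (payoff 1)
Mutual best responses: (A,X), (B,Y) → Nash equilibria.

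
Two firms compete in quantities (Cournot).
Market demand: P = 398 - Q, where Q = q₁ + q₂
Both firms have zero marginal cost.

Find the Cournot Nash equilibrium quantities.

q₁* = q₂* = 132.67; P* = 132.67

Work:
Profit: π_i = P·q_i = (a - q_i - q_j)·q_i
FOC: ∂π_i/∂q_i = a - 2q_i - q_j = 0
Reaction function: q_i = (398 - q_j)/2
Symmetry: q* = 398/3 = 132.67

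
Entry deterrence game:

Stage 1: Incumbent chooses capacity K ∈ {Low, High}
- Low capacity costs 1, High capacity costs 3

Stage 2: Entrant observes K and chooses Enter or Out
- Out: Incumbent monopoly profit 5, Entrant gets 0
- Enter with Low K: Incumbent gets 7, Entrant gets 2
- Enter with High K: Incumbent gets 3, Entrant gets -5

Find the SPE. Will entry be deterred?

SPE: (Low, Enter|Low, Out|High); Entry not deterred. Incumbent net profit = 6, Entrant gets 2

Work:
After Low K: Entrant enters (2 > 0)
After High K: Entrant stays out (-5 < 0)
Incumbent: Low → 7−1=6, High → 5−3=2
Incumbent chooses Low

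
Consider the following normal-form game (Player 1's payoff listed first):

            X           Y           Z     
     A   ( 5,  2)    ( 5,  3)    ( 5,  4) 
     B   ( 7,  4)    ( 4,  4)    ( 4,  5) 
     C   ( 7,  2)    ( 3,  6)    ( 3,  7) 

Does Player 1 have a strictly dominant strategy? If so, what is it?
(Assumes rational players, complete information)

No strictly dominant strategy exists for Player 1

Work:
A strategy strictly dominates another if it gives a strictly higher payoff against every opponent action. Compare each pair of P1's strategies column-by-column:
  A vs B: [5 vs 7, 5 vs 4, 5 vs 4] → A does not strictly dominate B (column X: 5 ≤ 7)
  A vs C: [5 vs 7, 5 vs 3, 5 vs 3] → A does not strictly dominate C (column X: 5 ≤ 7)
  B vs A: [7 vs 5, 4 vs 5, 4 vs 5] → B does not strictly dominate A (column Y: 4 ≤ 5)
  B vs C: [7 vs 7, 4 vs 3, 4 vs 3] → B does not strictly dominate C (column X: 7 ≤ 7)
  C vs A: [7 vs 5, 3 vs 5, 3 vs 5] → C does not strictly dominate A (column Y: 3 ≤ 5)
  C vs B: [7 vs 7, 3 vs 4, 3 vs 4] → C does not strictly dominate B (column X: 7 ≤ 7)
No single strategy strictly dominates all others → no strictly dominant strategy.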